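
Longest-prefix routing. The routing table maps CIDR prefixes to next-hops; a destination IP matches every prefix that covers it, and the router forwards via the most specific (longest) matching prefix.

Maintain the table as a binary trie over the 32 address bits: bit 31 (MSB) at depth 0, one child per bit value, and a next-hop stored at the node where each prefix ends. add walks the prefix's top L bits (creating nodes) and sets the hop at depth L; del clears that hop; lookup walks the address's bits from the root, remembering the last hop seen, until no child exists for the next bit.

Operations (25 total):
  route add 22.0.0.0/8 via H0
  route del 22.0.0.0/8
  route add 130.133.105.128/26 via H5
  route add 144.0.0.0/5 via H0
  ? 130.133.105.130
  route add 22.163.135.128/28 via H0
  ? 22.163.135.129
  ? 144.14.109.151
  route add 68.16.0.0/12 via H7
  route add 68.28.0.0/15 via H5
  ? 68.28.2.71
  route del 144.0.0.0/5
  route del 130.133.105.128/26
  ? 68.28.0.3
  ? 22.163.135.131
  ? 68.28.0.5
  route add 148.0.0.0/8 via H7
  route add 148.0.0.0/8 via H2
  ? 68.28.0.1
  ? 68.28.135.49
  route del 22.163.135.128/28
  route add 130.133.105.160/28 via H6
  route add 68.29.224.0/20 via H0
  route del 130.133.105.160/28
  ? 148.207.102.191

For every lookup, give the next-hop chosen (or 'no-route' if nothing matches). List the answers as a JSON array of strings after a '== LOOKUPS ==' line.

Apply in order:
  + 22.0.0.0/8 (H0) depth=8
  - 22.0.0.0/8 clear@8
  + 130.133.105.128/26 (H5) depth=26
  + 144.0.0.0/5 (H0) depth=5
  lookup 130.133.105.130: bits 10000010100001010110100110 walk d0:-→d1:-→d2:-→d3:-→d4:-→d5:-→d6:-→d7:-→d8:-→d9:-→d10:-→d11:-→d12:-→d13:-→d14:-→d15:-→d16:-→d17:-→d18:-→d19:-→d20:-→d21:-→d22:-→d23:-→d24:-→d25:-→d26:H5 -> H5
  + 22.163.135.128/28 (H0) depth=28
  lookup 22.163.135.129: bits 0001011010100011100001111000 walk d0:-→d1:-→d2:-→d3:-→d4:-→d5:-→d6:-→d7:-→d8:-→d9:-→d10:-→d11:-→d12:-→d13:-→d14:-→d15:-→d16:-→d17:-→d18:-→d19:-→d20:-→d21:-→d22:-→d23:-→d24:-→d25:-→d26:-→d27:-→d28:H0 -> H0
  lookup 144.14.109.151: bits 10010 walk d0:-→d1:-→d2:-→d3:-→d4:-→d5:H0 -> H0
  + 68.16.0.0/12 (H7) depth=12
  + 68.28.0.0/15 (H5) depth=15
  lookup 68.28.2.71: bits 010001000001110 walk d0:-→d1:-→d2:-→d3:-→d4:-→d5:-→d6:-→d7:-→d8:-→d9:-→d10:-→d11:-→d12:H7→d13:-→d14:-→d15:H5 -> H5
  - 144.0.0.0/5 clear@5
  - 130.133.105.128/26 clear@26
  lookup 68.28.0.3: bits 010001000001110 walk d0:-→d1:-→d2:-→d3:-→d4:-→d5:-→d6:-→d7:-→d8:-→d9:-→d10:-→d11:-→d12:H7→d13:-→d14:-→d15:H5 -> H5
  lookup 22.163.135.131: bits 0001011010100011100001111000 walk d0:-→d1:-→d2:-→d3:-→d4:-→d5:-→d6:-→d7:-→d8:-→d9:-→d10:-→d11:-→d12:-→d13:-→d14:-→d15:-→d16:-→d17:-→d18:-→d19:-→d20:-→d21:-→d22:-→d23:-→d24:-→d25:-→d26:-→d27:-→d28:H0 -> H0
  lookup 68.28.0.5: bits 010001000001110 walk d0:-→d1:-→d2:-→d3:-→d4:-→d5:-→d6:-→d7:-→d8:-→d9:-→d10:-→d11:-→d12:H7→d13:-→d14:-→d15:H5 -> H5
  + 148.0.0.0/8 (H7) depth=8
  + 148.0.0.0/8 (H2) depth=8
  lookup 68.28.0.1: bits 010001000001110 walk d0:-→d1:-→d2:-→d3:-→d4:-→d5:-→d6:-→d7:-→d8:-→d9:-→d10:-→d11:-→d12:H7→d13:-→d14:-→d15:H5 -> H5
  lookup 68.28.135.49: bits 010001000001110 walk d0:-→d1:-→d2:-→d3:-→d4:-→d5:-→d6:-→d7:-→d8:-→d9:-→d10:-→d11:-→d12:H7→d13:-→d14:-→d15:H5 -> H5
  - 22.163.135.128/28 clear@28
  + 130.133.105.160/28 (H6) depth=28
  + 68.29.224.0/20 (H0) depth=20
  - 130.133.105.160/28 clear@28
  lookup 148.207.102.191: bits 10010100 walk d0:-→d1:-→d2:-→d3:-→d4:-→d5:-→d6:-→d7:-→d8:H2 -> H2

== LOOKUPS ==
["H5","H0","H0","H5","H5","H0","H5","H5","H5","H2"]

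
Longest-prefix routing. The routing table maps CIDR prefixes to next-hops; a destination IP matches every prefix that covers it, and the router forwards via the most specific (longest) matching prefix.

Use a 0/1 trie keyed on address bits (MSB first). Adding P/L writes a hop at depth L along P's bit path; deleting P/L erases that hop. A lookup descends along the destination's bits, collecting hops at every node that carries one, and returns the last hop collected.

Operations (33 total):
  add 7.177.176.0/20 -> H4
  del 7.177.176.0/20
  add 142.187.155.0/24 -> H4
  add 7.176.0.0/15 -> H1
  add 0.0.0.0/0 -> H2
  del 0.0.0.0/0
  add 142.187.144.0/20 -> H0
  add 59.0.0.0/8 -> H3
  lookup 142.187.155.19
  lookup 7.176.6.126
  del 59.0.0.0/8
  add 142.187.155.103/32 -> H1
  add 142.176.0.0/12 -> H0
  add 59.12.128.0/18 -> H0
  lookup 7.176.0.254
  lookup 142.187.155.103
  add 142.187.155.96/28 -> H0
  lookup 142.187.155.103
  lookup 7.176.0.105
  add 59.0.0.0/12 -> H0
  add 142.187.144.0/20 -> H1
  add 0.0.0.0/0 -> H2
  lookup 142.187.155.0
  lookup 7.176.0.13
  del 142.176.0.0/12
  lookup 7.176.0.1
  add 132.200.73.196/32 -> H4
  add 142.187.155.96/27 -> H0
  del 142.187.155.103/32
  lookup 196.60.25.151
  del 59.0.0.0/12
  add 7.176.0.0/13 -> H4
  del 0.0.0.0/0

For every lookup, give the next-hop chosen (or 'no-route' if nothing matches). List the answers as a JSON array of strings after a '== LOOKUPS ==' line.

Trace:
  add 7.177.176.0/20 -> H4 at depth 20
  del 7.177.176.0/20 (clear depth 20)
  add 142.187.155.0/24 -> H4 at depth 24
  add 7.176.0.0/15 -> H1 at depth 15
  add 0.0.0.0/0 -> H2 at depth 0
  del 0.0.0.0/0 (clear depth 0)
  add 142.187.144.0/20 -> H0 at depth 20
  add 59.0.0.0/8 -> H3 at depth 8
  lookup 142.187.155.19: bits 100011101011101110011011 walk d0:-→d1:-→d2:-→d3:-→d4:-→d5:-→d6:-→d7:-→d8:-→d9:-→d10:-→d11:-→d12:-→d13:-→d14:-→d15:-→d16:-→d17:-→d18:-→d19:-→d20:H0→d21:-→d22:-→d23:-→d24:H4 -> H4
  lookup 7.176.6.126: bits 000001111011000 walk d0:-→d1:-→d2:-→d3:-→d4:-→d5:-→d6:-→d7:-→d8:-→d9:-→d10:-→d11:-→d12:-→d13:-→d14:-→d15:H1 -> H1
  del 59.0.0.0/8 (clear depth 8)
  add 142.187.155.103/32 -> H1 at depth 32
  add 142.176.0.0/12 -> H0 at depth 12
  add 59.12.128.0/18 -> H0 at depth 18
  lookup 7.176.0.254: bits 000001111011000 walk d0:-→d1:-→d2:-→d3:-→d4:-→d5:-→d6:-→d7:-→d8:-→d9:-→d10:-→d11:-→d12:-→d13:-→d14:-→d15:H1 -> H1
  lookup 142.187.155.103: bits 10001110101110111001101101100111 walk d0:-→d1:-→d2:-→d3:-→d4:-→d5:-→d6:-→d7:-→d8:-→d9:-→d10:-→d11:-→d12:H0→d13:-→d14:-→d15:-→d16:-→d17:-→d18:-→d19:-→d20:H0→d21:-→d22:-→d23:-→d24:H4→d25:-→d26:-→d27:-→d28:-→d29:-→d30:-→d31:-→d32:H1 -> H1
  add 142.187.155.96/28 -> H0 at depth 28
  lookup 142.187.155.103: bits 10001110101110111001101101100111 walk d0:-→d1:-→d2:-→d3:-→d4:-→d5:-→d6:-→d7:-→d8:-→d9:-→d10:-→d11:-→d12:H0→d13:-→d14:-→d15:-→d16:-→d17:-→d18:-→d19:-→d20:H0→d21:-→d22:-→d23:-→d24:H4→d25:-→d26:-→d27:-→d28:H0→d29:-→d30:-→d31:-→d32:H1 -> H1
  lookup 7.176.0.105: bits 000001111011000 walk d0:-→d1:-→d2:-→d3:-→d4:-→d5:-→d6:-→d7:-→d8:-→d9:-→d10:-→d11:-→d12:-→d13:-→d14:-→d15:H1 -> H1
  add 59.0.0.0/12 -> H0 at depth 12
  add 142.187.144.0/20 -> H1 at depth 20
  add 0.0.0.0/0 -> H2 at depth 0
  lookup 142.187.155.0: bits 1000111010111011100110110 walk d0:H2→d1:-→d2:-→d3:-→d4:-→d5:-→d6:-→d7:-→d8:-→d9:-→d10:-→d11:-→d12:H0→d13:-→d14:-→d15:-→d16:-→d17:-→d18:-→d19:-→d20:H1→d21:-→d22:-→d23:-→d24:H4→d25:- -> H4
  lookup 7.176.0.13: bits 000001111011000 walk d0:H2→d1:-→d2:-→d3:-→d4:-→d5:-→d6:-→d7:-→d8:-→d9:-→d10:-→d11:-→d12:-→d13:-→d14:-→d15:H1 -> H1
  del 142.176.0.0/12 (clear depth 12)
  lookup 7.176.0.1: bits 000001111011000 walk d0:H2→d1:-→d2:-→d3:-→d4:-→d5:-→d6:-→d7:-→d8:-→d9:-→d10:-→d11:-→d12:-→d13:-→d14:-→d15:H1 -> H1
  add 132.200.73.196/32 -> H4 at depth 32
  add 142.187.155.96/27 -> H0 at depth 27
  del 142.187.155.103/32 (clear depth 32)
  lookup 196.60.25.151: bits 1 walk d0:H2→d1:- -> H2
  del 59.0.0.0/12 (clear depth 12)
  add 7.176.0.0/13 -> H4 at depth 13
  del 0.0.0.0/0 (clear depth 0)

== LOOKUPS ==
["H4","H1","H1","H1","H1","H1","H4","H1","H1","H2"]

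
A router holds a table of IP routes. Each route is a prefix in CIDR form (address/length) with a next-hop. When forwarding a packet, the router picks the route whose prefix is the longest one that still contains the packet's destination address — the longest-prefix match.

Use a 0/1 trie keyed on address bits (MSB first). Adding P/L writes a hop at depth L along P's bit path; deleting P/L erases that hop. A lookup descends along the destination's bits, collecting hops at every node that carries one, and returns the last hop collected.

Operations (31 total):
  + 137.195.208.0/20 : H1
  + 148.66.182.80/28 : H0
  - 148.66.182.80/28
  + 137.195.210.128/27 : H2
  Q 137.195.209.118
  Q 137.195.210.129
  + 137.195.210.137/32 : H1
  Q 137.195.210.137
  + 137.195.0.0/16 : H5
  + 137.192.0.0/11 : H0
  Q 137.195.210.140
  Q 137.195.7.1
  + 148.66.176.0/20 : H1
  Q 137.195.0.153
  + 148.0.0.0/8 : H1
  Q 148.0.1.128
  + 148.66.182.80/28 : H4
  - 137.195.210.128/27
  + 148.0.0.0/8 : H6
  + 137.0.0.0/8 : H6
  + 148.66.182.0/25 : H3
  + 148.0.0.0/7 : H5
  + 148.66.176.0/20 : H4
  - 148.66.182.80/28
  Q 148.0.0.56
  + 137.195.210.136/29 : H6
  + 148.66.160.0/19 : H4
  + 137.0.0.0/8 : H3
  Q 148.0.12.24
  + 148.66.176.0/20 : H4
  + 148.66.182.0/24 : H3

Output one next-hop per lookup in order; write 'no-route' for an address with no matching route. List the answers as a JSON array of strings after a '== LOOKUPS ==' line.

Process each operation:
  + 137.195.208.0/20 (H1) depth=20
  + 148.66.182.80/28 (H0) depth=28
  - 148.66.182.80/28 clear@28
  + 137.195.210.128/27 (H2) depth=27
  Q 137.195.209.118: descend 1000100111000011110100 ; hops seen [H1] ; pick H1
  Q 137.195.210.129: descend 100010011100001111010010100 ; hops seen [H1,H2] ; pick H2
  + 137.195.210.137/32 (H1) depth=32
  Q 137.195.210.137: descend 10001001110000111101001010001001 ; hops seen [H1,H2,H1] ; pick H1
  + 137.195.0.0/16 (H5) depth=16
  + 137.192.0.0/11 (H0) depth=11
  Q 137.195.210.140: descend 10001001110000111101001010001 ; hops seen [H0,H5,H1,H2] ; pick H2
  Q 137.195.7.1: descend 1000100111000011 ; hops seen [H0,H5] ; pick H5
  + 148.66.176.0/20 (H1) depth=20
  Q 137.195.0.153: descend 1000100111000011 ; hops seen [H0,H5] ; pick H5
  + 148.0.0.0/8 (H1) depth=8
  Q 148.0.1.128: descend 100101000 ; hops seen [H1] ; pick H1
  + 148.66.182.80/28 (H4) depth=28
  - 137.195.210.128/27 clear@27
  + 148.0.0.0/8 (H6) depth=8
  + 137.0.0.0/8 (H6) depth=8
  + 148.66.182.0/25 (H3) depth=25
  + 148.0.0.0/7 (H5) depth=7
  + 148.66.176.0/20 (H4) depth=20
  - 148.66.182.80/28 clear@28
  Q 148.0.0.56: descend 100101000 ; hops seen [H5,H6] ; pick H6
  + 137.195.210.136/29 (H6) depth=29
  + 148.66.160.0/19 (H4) depth=19
  + 137.0.0.0/8 (H3) depth=8
  Q 148.0.12.24: descend 100101000 ; hops seen [H5,H6] ; pick H6
  + 148.66.176.0/20 (H4) depth=20
  + 148.66.182.0/24 (H3) depth=24

== LOOKUPS ==
["H1","H2","H1","H2","H5","H5","H1","H6","H6"]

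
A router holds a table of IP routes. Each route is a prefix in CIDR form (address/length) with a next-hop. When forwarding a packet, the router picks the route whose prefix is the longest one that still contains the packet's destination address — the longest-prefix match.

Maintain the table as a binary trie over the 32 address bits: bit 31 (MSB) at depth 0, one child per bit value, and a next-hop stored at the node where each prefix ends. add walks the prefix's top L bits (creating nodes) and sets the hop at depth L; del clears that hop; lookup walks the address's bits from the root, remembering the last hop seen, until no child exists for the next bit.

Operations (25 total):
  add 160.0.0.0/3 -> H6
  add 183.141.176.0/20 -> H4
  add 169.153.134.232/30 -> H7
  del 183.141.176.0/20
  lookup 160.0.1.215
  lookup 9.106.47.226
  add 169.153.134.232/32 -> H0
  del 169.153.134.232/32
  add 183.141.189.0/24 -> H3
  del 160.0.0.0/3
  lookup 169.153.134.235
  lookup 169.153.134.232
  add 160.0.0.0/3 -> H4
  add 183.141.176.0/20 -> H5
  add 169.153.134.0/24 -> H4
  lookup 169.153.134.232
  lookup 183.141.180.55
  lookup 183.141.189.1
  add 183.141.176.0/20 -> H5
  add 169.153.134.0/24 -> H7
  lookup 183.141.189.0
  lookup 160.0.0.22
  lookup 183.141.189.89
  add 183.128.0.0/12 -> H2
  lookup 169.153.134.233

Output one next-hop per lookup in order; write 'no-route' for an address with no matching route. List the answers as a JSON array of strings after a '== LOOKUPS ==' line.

Trace:
  add 160.0.0.0/3 -> H6 at depth 3
  add 183.141.176.0/20 -> H4 at depth 20
  add 169.153.134.232/30 -> H7 at depth 30
  - 183.141.176.0/20 clear@20
  ? 160.0.1.215  path d0:-→d1:-→d2:-→d3:H6→d4:-  best=H6
  ? 9.106.47.226  path d0:-  best=no-route
  add 169.153.134.232/32 -> H0 at depth 32
  - 169.153.134.232/32 clear@32
  add 183.141.189.0/24 -> H3 at depth 24
  - 160.0.0.0/3 clear@3
  ? 169.153.134.235  path d0:-→d1:-→d2:-→d3:-→d4:-→d5:-→d6:-→d7:-→d8:-→d9:-→d10:-→d11:-→d12:-→d13:-→d14:-→d15:-→d16:-→d17:-→d18:-→d19:-→d20:-→d21:-→d22:-→d23:-→d24:-→d25:-→d26:-→d27:-→d28:-→d29:-→d30:H7  best=H7
  ? 169.153.134.232  path d0:-→d1:-→d2:-→d3:-→d4:-→d5:-→d6:-→d7:-→d8:-→d9:-→d10:-→d11:-→d12:-→d13:-→d14:-→d15:-→d16:-→d17:-→d18:-→d19:-→d20:-→d21:-→d22:-→d23:-→d24:-→d25:-→d26:-→d27:-→d28:-→d29:-→d30:H7→d31:-→d32:-  best=H7
  add 160.0.0.0/3 -> H4 at depth 3
  add 183.141.176.0/20 -> H5 at depth 20
  add 169.153.134.0/24 -> H4 at depth 24
  ? 169.153.134.232  path d0:-→d1:-→d2:-→d3:H4→d4:-→d5:-→d6:-→d7:-→d8:-→d9:-→d10:-→d11:-→d12:-→d13:-→d14:-→d15:-→d16:-→d17:-→d18:-→d19:-→d20:-→d21:-→d22:-→d23:-→d24:H4→d25:-→d26:-→d27:-→d28:-→d29:-→d30:H7→d31:-→d32:-  best=H7
  ? 183.141.180.55  path d0:-→d1:-→d2:-→d3:H4→d4:-→d5:-→d6:-→d7:-→d8:-→d9:-→d10:-→d11:-→d12:-→d13:-→d14:-→d15:-→d16:-→d17:-→d18:-→d19:-→d20:H5  best=H5
  ? 183.141.189.1  path d0:-→d1:-→d2:-→d3:H4→d4:-→d5:-→d6:-→d7:-→d8:-→d9:-→d10:-→d11:-→d12:-→d13:-→d14:-→d15:-→d16:-→d17:-→d18:-→d19:-→d20:H5→d21:-→d22:-→d23:-→d24:H3  best=H3
  add 183.141.176.0/20 -> H5 at depth 20
  add 169.153.134.0/24 -> H7 at depth 24
  ? 183.141.189.0  path d0:-→d1:-→d2:-→d3:H4→d4:-→d5:-→d6:-→d7:-→d8:-→d9:-→d10:-→d11:-→d12:-→d13:-→d14:-→d15:-→d16:-→d17:-→d18:-→d19:-→d20:H5→d21:-→d22:-→d23:-→d24:H3  best=H3
  ? 160.0.0.22  path d0:-→d1:-→d2:-→d3:H4→d4:-  best=H4
  ? 183.141.189.89  path d0:-→d1:-→d2:-→d3:H4→d4:-→d5:-→d6:-→d7:-→d8:-→d9:-→d10:-→d11:-→d12:-→d13:-→d14:-→d15:-→d16:-→d17:-→d18:-→d19:-→d20:H5→d21:-→d22:-→d23:-→d24:H3  best=H3
  add 183.128.0.0/12 -> H2 at depth 12
  ? 169.153.134.233  path d0:-→d1:-→d2:-→d3:H4→d4:-→d5:-→d6:-→d7:-→d8:-→d9:-→d10:-→d11:-→d12:-→d13:-→d14:-→d15:-→d16:-→d17:-→d18:-→d19:-→d20:-→d21:-→d22:-→d23:-→d24:H7→d25:-→d26:-→d27:-→d28:-→d29:-→d30:H7→d31:-  best=H7

== LOOKUPS ==
["H6","no-route","H7","H7","H7","H5","H3","H3","H4","H3","H7"]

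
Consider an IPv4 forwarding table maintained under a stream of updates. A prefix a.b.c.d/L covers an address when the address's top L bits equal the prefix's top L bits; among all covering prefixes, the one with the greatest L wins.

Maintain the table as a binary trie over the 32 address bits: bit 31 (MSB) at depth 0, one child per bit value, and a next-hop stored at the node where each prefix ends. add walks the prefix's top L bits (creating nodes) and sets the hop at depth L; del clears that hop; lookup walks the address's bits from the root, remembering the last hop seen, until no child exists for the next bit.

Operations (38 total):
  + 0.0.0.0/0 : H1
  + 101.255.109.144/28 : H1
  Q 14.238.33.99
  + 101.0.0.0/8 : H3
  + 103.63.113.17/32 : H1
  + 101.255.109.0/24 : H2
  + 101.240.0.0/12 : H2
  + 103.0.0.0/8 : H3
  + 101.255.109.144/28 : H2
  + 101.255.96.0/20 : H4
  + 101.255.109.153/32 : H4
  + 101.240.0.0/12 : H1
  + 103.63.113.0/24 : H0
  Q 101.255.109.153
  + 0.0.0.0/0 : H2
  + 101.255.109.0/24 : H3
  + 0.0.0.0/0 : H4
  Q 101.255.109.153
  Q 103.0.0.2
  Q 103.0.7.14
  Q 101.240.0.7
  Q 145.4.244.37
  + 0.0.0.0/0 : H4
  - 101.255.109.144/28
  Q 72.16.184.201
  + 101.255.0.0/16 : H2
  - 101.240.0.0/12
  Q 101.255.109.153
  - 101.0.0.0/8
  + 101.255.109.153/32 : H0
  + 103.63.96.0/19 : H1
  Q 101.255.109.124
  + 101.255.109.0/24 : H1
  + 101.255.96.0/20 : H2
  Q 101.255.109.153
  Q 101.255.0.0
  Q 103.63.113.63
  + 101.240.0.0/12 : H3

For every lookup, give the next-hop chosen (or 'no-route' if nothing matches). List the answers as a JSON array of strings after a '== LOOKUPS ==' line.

Trace:
  + 0.0.0.0/0 (H1) depth=0
  + 101.255.109.144/28 (H1) depth=28
  lookup 14.238.33.99: bits 0 walk d0:H1→d1:- -> H1
  + 101.0.0.0/8 (H3) depth=8
  + 103.63.113.17/32 (H1) depth=32
  + 101.255.109.0/24 (H2) depth=24
  + 101.240.0.0/12 (H2) depth=12
  + 103.0.0.0/8 (H3) depth=8
  + 101.255.109.144/28 (H2) depth=28
  + 101.255.96.0/20 (H4) depth=20
  + 101.255.109.153/32 (H4) depth=32
  + 101.240.0.0/12 (H1) depth=12
  + 103.63.113.0/24 (H0) depth=24
  lookup 101.255.109.153: bits 01100101111111110110110110011001 walk d0:H1→d1:-→d2:-→d3:-→d4:-→d5:-→d6:-→d7:-→d8:H3→d9:-→d10:-→d11:-→d12:H1→d13:-→d14:-→d15:-→d16:-→d17:-→d18:-→d19:-→d20:H4→d21:-→d22:-→d23:-→d24:H2→d25:-→d26:-→d27:-→d28:H2→d29:-→d30:-→d31:-→d32:H4 -> H4
  + 0.0.0.0/0 (H2) depth=0
  + 101.255.109.0/24 (H3) depth=24
  + 0.0.0.0/0 (H4) depth=0
  lookup 101.255.109.153: bits 01100101111111110110110110011001 walk d0:H4→d1:-→d2:-→d3:-→d4:-→d5:-→d6:-→d7:-→d8:H3→d9:-→d10:-→d11:-→d12:H1→d13:-→d14:-→d15:-→d16:-→d17:-→d18:-→d19:-→d20:H4→d21:-→d22:-→d23:-→d24:H3→d25:-→d26:-→d27:-→d28:H2→d29:-→d30:-→d31:-→d32:H4 -> H4
  lookup 103.0.0.2: bits 0110011100 walk d0:H4→d1:-→d2:-→d3:-→d4:-→d5:-→d6:-→d7:-→d8:H3→d9:-→d10:- -> H3
  lookup 103.0.7.14: bits 0110011100 walk d0:H4→d1:-→d2:-→d3:-→d4:-→d5:-→d6:-→d7:-→d8:H3→d9:-→d10:- -> H3
  lookup 101.240.0.7: bits 011001011111 walk d0:H4→d1:-→d2:-→d3:-→d4:-→d5:-→d6:-→d7:-→d8:H3→d9:-→d10:-→d11:-→d12:H1 -> H1
  lookup 145.4.244.37: bits ε walk d0:H4 -> H4
  + 0.0.0.0/0 (H4) depth=0
  - 101.255.109.144/28 clear@28
  lookup 72.16.184.201: bits 01 walk d0:H4→d1:-→d2:- -> H4
  + 101.255.0.0/16 (H2) depth=16
  - 101.240.0.0/12 clear@12
  lookup 101.255.109.153: bits 01100101111111110110110110011001 walk d0:H4→d1:-→d2:-→d3:-→d4:-→d5:-→d6:-→d7:-→d8:H3→d9:-→d10:-→d11:-→d12:-→d13:-→d14:-→d15:-→d16:H2→d17:-→d18:-→d19:-→d20:H4→d21:-→d22:-→d23:-→d24:H3→d25:-→d26:-→d27:-→d28:-→d29:-→d30:-→d31:-→d32:H4 -> H4
  - 101.0.0.0/8 clear@8
  + 101.255.109.153/32 (H0) depth=32
  + 103.63.96.0/19 (H1) depth=19
  lookup 101.255.109.124: bits 011001011111111101101101 walk d0:H4→d1:-→d2:-→d3:-→d4:-→d5:-→d6:-→d7:-→d8:-→d9:-→d10:-→d11:-→d12:-→d13:-→d14:-→d15:-→d16:H2→d17:-→d18:-→d19:-→d20:H4→d21:-→d22:-→d23:-→d24:H3 -> H3
  + 101.255.109.0/24 (H1) depth=24
  + 101.255.96.0/20 (H2) depth=20
  lookup 101.255.109.153: bits 01100101111111110110110110011001 walk d0:H4→d1:-→d2:-→d3:-→d4:-→d5:-→d6:-→d7:-→d8:-→d9:-→d10:-→d11:-→d12:-→d13:-→d14:-→d15:-→d16:H2→d17:-→d18:-→d19:-→d20:H2→d21:-→d22:-→d23:-→d24:H1→d25:-→d26:-→d27:-→d28:-→d29:-→d30:-→d31:-→d32:H0 -> H0
  lookup 101.255.0.0: bits 01100101111111110 walk d0:H4→d1:-→d2:-→d3:-→d4:-→d5:-→d6:-→d7:-→d8:-→d9:-→d10:-→d11:-→d12:-→d13:-→d14:-→d15:-→d16:H2→d17:- -> H2
  lookup 103.63.113.63: bits 01100111001111110111000100 walk d0:H4→d1:-→d2:-→d3:-→d4:-→d5:-→d6:-→d7:-→d8:H3→d9:-→d10:-→d11:-→d12:-→d13:-→d14:-→d15:-→d16:-→d17:-→d18:-→d19:H1→d20:-→d21:-→d22:-→d23:-→d24:H0→d25:-→d26:- -> H0
  + 101.240.0.0/12 (H3) depth=12

== LOOKUPS ==
["H1","H4","H4","H3","H3","H1","H4","H4","H4","H3","H0","H2","H0"]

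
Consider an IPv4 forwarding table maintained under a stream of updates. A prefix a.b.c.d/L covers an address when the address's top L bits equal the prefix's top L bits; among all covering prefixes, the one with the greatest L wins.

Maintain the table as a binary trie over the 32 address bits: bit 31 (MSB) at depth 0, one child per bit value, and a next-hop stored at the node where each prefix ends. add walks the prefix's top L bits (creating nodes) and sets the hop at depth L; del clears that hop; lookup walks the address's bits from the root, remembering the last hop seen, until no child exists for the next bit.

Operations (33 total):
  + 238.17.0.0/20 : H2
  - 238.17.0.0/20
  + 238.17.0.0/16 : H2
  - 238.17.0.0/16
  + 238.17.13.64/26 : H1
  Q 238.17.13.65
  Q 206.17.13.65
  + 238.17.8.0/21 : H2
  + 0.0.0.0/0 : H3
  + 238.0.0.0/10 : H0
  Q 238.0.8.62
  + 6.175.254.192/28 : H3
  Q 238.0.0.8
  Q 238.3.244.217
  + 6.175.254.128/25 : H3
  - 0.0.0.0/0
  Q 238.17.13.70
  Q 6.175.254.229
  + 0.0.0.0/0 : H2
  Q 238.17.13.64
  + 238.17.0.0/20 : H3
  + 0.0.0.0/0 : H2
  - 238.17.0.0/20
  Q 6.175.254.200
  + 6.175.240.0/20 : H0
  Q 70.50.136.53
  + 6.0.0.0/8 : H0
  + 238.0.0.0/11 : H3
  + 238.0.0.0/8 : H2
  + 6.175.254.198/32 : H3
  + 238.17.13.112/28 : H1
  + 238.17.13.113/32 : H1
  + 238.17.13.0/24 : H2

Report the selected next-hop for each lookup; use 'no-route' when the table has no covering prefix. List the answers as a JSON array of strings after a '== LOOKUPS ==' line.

Process each operation:
  add 238.17.0.0/20 -> H2 at depth 20
  del 238.17.0.0/20 (clear depth 20)
  add 238.17.0.0/16 -> H2 at depth 16
  del 238.17.0.0/16 (clear depth 16)
  add 238.17.13.64/26 -> H1 at depth 26
  ? 238.17.13.65  path d0:-→d1:-→d2:-→d3:-→d4:-→d5:-→d6:-→d7:-→d8:-→d9:-→d10:-→d11:-→d12:-→d13:-→d14:-→d15:-→d16:-→d17:-→d18:-→d19:-→d20:-→d21:-→d22:-→d23:-→d24:-→d25:-→d26:H1  best=H1
  ? 206.17.13.65  path d0:-→d1:-→d2:-  best=no-route
  add 238.17.8.0/21 -> H2 at depth 21
  add 0.0.0.0/0 -> H3 at depth 0
  add 238.0.0.0/10 -> H0 at depth 10
  ? 238.0.8.62  path d0:H3→d1:-→d2:-→d3:-→d4:-→d5:-→d6:-→d7:-→d8:-→d9:-→d10:H0→d11:-  best=H0
  add 6.175.254.192/28 -> H3 at depth 28
  ? 238.0.0.8  path d0:H3→d1:-→d2:-→d3:-→d4:-→d5:-→d6:-→d7:-→d8:-→d9:-→d10:H0→d11:-  best=H0
  ? 238.3.244.217  path d0:H3→d1:-→d2:-→d3:-→d4:-→d5:-→d6:-→d7:-→d8:-→d9:-→d10:H0→d11:-  best=H0
  add 6.175.254.128/25 -> H3 at depth 25
  del 0.0.0.0/0 (clear depth 0)
  ? 238.17.13.70  path d0:-→d1:-→d2:-→d3:-→d4:-→d5:-→d6:-→d7:-→d8:-→d9:-→d10:H0→d11:-→d12:-→d13:-→d14:-→d15:-→d16:-→d17:-→d18:-→d19:-→d20:-→d21:H2→d22:-→d23:-→d24:-→d25:-→d26:H1  best=H1
  ? 6.175.254.229  path d0:-→d1:-→d2:-→d3:-→d4:-→d5:-→d6:-→d7:-→d8:-→d9:-→d10:-→d11:-→d12:-→d13:-→d14:-→d15:-→d16:-→d17:-→d18:-→d19:-→d20:-→d21:-→d22:-→d23:-→d24:-→d25:H3→d26:-  best=H3
  add 0.0.0.0/0 -> H2 at depth 0
  ? 238.17.13.64  path d0:H2→d1:-→d2:-→d3:-→d4:-→d5:-→d6:-→d7:-→d8:-→d9:-→d10:H0→d11:-→d12:-→d13:-→d14:-→d15:-→d16:-→d17:-→d18:-→d19:-→d20:-→d21:H2→d22:-→d23:-→d24:-→d25:-→d26:H1  best=H1
  add 238.17.0.0/20 -> H3 at depth 20
  add 0.0.0.0/0 -> H2 at depth 0
  del 238.17.0.0/20 (clear depth 20)
  ? 6.175.254.200  path d0:H2→d1:-→d2:-→d3:-→d4:-→d5:-→d6:-→d7:-→d8:-→d9:-→d10:-→d11:-→d12:-→d13:-→d14:-→d15:-→d16:-→d17:-→d18:-→d19:-→d20:-→d21:-→d22:-→d23:-→d24:-→d25:H3→d26:-→d27:-→d28:H3  best=H3
  add 6.175.240.0/20 -> H0 at depth 20
  ? 70.50.136.53  path d0:H2→d1:-  best=H2
  add 6.0.0.0/8 -> H0 at depth 8
  add 238.0.0.0/11 -> H3 at depth 11
  add 238.0.0.0/8 -> H2 at depth 8
  add 6.175.254.198/32 -> H3 at depth 32
  add 238.17.13.112/28 -> H1 at depth 28
  add 238.17.13.113/32 -> H1 at depth 32
  add 238.17.13.0/24 -> H2 at depth 24

== LOOKUPS ==
["H1","no-route","H0","H0","H0","H1","H3","H1","H3","H2"]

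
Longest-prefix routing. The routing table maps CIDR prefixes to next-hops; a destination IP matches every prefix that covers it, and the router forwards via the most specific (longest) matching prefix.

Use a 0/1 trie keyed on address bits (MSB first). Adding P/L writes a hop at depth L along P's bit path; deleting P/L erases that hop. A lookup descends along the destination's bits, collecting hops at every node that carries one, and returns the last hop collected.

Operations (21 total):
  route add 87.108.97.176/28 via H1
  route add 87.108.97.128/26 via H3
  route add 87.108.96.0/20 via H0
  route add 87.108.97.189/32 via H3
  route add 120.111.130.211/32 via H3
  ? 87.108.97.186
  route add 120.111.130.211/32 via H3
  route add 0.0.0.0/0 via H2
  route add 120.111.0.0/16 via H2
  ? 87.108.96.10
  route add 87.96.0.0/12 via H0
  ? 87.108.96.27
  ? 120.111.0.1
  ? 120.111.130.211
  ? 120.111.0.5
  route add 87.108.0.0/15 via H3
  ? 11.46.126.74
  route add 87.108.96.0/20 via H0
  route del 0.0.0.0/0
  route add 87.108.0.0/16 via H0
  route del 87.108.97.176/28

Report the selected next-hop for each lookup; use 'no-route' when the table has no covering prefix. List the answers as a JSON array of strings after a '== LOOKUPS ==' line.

Apply in order:
  add 87.108.97.176/28 -> H1 at depth 28
  add 87.108.97.128/26 -> H3 at depth 26
  add 87.108.96.0/20 -> H0 at depth 20
  add 87.108.97.189/32 -> H3 at depth 32
  add 120.111.130.211/32 -> H3 at depth 32
  ? 87.108.97.186  path d0:-→d1:-→d2:-→d3:-→d4:-→d5:-→d6:-→d7:-→d8:-→d9:-→d10:-→d11:-→d12:-→d13:-→d14:-→d15:-→d16:-→d17:-→d18:-→d19:-→d20:H0→d21:-→d22:-→d23:-→d24:-→d25:-→d26:H3→d27:-→d28:H1→d29:-  best=H1
  add 120.111.130.211/32 -> H3 at depth 32
  add 0.0.0.0/0 -> H2 at depth 0
  add 120.111.0.0/16 -> H2 at depth 16
  ? 87.108.96.10  path d0:H2→d1:-→d2:-→d3:-→d4:-→d5:-→d6:-→d7:-→d8:-→d9:-→d10:-→d11:-→d12:-→d13:-→d14:-→d15:-→d16:-→d17:-→d18:-→d19:-→d20:H0→d21:-→d22:-→d23:-  best=H0
  add 87.96.0.0/12 -> H0 at depth 12
  ? 87.108.96.27  path d0:H2→d1:-→d2:-→d3:-→d4:-→d5:-→d6:-→d7:-→d8:-→d9:-→d10:-→d11:-→d12:H0→d13:-→d14:-→d15:-→d16:-→d17:-→d18:-→d19:-→d20:H0→d21:-→d22:-→d23:-  best=H0
  ? 120.111.0.1  path d0:H2→d1:-→d2:-→d3:-→d4:-→d5:-→d6:-→d7:-→d8:-→d9:-→d10:-→d11:-→d12:-→d13:-→d14:-→d15:-→d16:H2  best=H2
  ? 120.111.130.211  path d0:H2→d1:-→d2:-→d3:-→d4:-→d5:-→d6:-→d7:-→d8:-→d9:-→d10:-→d11:-→d12:-→d13:-→d14:-→d15:-→d16:H2→d17:-→d18:-→d19:-→d20:-→d21:-→d22:-→d23:-→d24:-→d25:-→d26:-→d27:-→d28:-→d29:-→d30:-→d31:-→d32:H3  best=H3
  ? 120.111.0.5  path d0:H2→d1:-→d2:-→d3:-→d4:-→d5:-→d6:-→d7:-→d8:-→d9:-→d10:-→d11:-→d12:-→d13:-→d14:-→d15:-→d16:H2  best=H2
  add 87.108.0.0/15 -> H3 at depth 15
  ? 11.46.126.74  path d0:H2→d1:-  best=H2
  add 87.108.96.0/20 -> H0 at depth 20
  del 0.0.0.0/0 (clear depth 0)
  add 87.108.0.0/16 -> H0 at depth 16
  del 87.108.97.176/28 (clear depth 28)

== LOOKUPS ==
["H1","H0","H0","H2","H3","H2","H2"]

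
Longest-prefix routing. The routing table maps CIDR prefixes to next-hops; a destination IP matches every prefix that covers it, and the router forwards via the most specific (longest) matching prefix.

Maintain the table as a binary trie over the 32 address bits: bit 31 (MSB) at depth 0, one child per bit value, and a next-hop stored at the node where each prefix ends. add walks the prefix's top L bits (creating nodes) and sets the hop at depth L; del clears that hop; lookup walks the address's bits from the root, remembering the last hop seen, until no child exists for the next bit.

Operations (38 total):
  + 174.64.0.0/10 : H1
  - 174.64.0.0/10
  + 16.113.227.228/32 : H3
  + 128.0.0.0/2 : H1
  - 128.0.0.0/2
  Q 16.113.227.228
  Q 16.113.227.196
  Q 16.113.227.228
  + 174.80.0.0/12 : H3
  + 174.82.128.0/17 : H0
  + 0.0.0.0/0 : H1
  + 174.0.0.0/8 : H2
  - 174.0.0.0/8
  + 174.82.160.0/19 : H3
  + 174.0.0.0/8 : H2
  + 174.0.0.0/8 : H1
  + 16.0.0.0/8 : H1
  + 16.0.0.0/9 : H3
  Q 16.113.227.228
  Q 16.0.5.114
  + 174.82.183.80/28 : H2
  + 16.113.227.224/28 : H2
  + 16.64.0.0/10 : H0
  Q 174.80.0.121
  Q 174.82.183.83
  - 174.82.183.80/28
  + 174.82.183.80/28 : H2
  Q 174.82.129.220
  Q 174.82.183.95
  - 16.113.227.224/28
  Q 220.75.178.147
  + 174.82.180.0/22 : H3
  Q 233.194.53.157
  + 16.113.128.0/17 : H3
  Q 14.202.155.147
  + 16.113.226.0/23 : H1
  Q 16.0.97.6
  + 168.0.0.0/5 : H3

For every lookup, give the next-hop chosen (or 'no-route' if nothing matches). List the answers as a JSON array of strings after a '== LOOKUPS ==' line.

Apply in order:
  add 174.64.0.0/10 -> H1 at depth 10
  - 174.64.0.0/10 clear@10
  add 16.113.227.228/32 -> H3 at depth 32
  add 128.0.0.0/2 -> H1 at depth 2
  - 128.0.0.0/2 clear@2
  lookup 16.113.227.228: bits 00010000011100011110001111100100 walk d0:-→d1:-→d2:-→d3:-→d4:-→d5:-→d6:-→d7:-→d8:-→d9:-→d10:-→d11:-→d12:-→d13:-→d14:-→d15:-→d16:-→d17:-→d18:-→d19:-→d20:-→d21:-→d22:-→d23:-→d24:-→d25:-→d26:-→d27:-→d28:-→d29:-→d30:-→d31:-→d32:H3 -> H3
  lookup 16.113.227.196: bits 00010000011100011110001111 walk d0:-→d1:-→d2:-→d3:-→d4:-→d5:-→d6:-→d7:-→d8:-→d9:-→d10:-→d11:-→d12:-→d13:-→d14:-→d15:-→d16:-→d17:-→d18:-→d19:-→d20:-→d21:-→d22:-→d23:-→d24:-→d25:-→d26:- -> no-route
  lookup 16.113.227.228: bits 00010000011100011110001111100100 walk d0:-→d1:-→d2:-→d3:-→d4:-→d5:-→d6:-→d7:-→d8:-→d9:-→d10:-→d11:-→d12:-→d13:-→d14:-→d15:-→d16:-→d17:-→d18:-→d19:-→d20:-→d21:-→d22:-→d23:-→d24:-→d25:-→d26:-→d27:-→d28:-→d29:-→d30:-→d31:-→d32:H3 -> H3
  add 174.80.0.0/12 -> H3 at depth 12
  add 174.82.128.0/17 -> H0 at depth 17
  add 0.0.0.0/0 -> H1 at depth 0
  add 174.0.0.0/8 -> H2 at depth 8
  - 174.0.0.0/8 clear@8
  add 174.82.160.0/19 -> H3 at depth 19
  add 174.0.0.0/8 -> H2 at depth 8
  add 174.0.0.0/8 -> H1 at depth 8
  add 16.0.0.0/8 -> H1 at depth 8
  add 16.0.0.0/9 -> H3 at depth 9
  lookup 16.113.227.228: bits 00010000011100011110001111100100 walk d0:H1→d1:-→d2:-→d3:-→d4:-→d5:-→d6:-→d7:-→d8:H1→d9:H3→d10:-→d11:-→d12:-→d13:-→d14:-→d15:-→d16:-→d17:-→d18:-→d19:-→d20:-→d21:-→d22:-→d23:-→d24:-→d25:-→d26:-→d27:-→d28:-→d29:-→d30:-→d31:-→d32:H3 -> H3
  lookup 16.0.5.114: bits 000100000 walk d0:H1→d1:-→d2:-→d3:-→d4:-→d5:-→d6:-→d7:-→d8:H1→d9:H3 -> H3
  add 174.82.183.80/28 -> H2 at depth 28
  add 16.113.227.224/28 -> H2 at depth 28
  add 16.64.0.0/10 -> H0 at depth 10
  lookup 174.80.0.121: bits 10101110010100 walk d0:H1→d1:-→d2:-→d3:-→d4:-→d5:-→d6:-→d7:-→d8:H1→d9:-→d10:-→d11:-→d12:H3→d13:-→d14:- -> H3
  lookup 174.82.183.83: bits 1010111001010010101101110101 walk d0:H1→d1:-→d2:-→d3:-→d4:-→d5:-→d6:-→d7:-→d8:H1→d9:-→d10:-→d11:-→d12:H3→d13:-→d14:-→d15:-→d16:-→d17:H0→d18:-→d19:H3→d20:-→d21:-→d22:-→d23:-→d24:-→d25:-→d26:-→d27:-→d28:H2 -> H2
  - 174.82.183.80/28 clear@28
  add 174.82.183.80/28 -> H2 at depth 28
  lookup 174.82.129.220: bits 101011100101001010 walk d0:H1→d1:-→d2:-→d3:-→d4:-→d5:-→d6:-→d7:-→d8:H1→d9:-→d10:-→d11:-→d12:H3→d13:-→d14:-→d15:-→d16:-→d17:H0→d18:- -> H0
  lookup 174.82.183.95: bits 1010111001010010101101110101 walk d0:H1→d1:-→d2:-→d3:-→d4:-→d5:-→d6:-→d7:-→d8:H1→d9:-→d10:-→d11:-→d12:H3→d13:-→d14:-→d15:-→d16:-→d17:H0→d18:-→d19:H3→d20:-→d21:-→d22:-→d23:-→d24:-→d25:-→d26:-→d27:-→d28:H2 -> H2
  - 16.113.227.224/28 clear@28
  lookup 220.75.178.147: bits 1 walk d0:H1→d1:- -> H1
  add 174.82.180.0/22 -> H3 at depth 22
  lookup 233.194.53.157: bits 1 walk d0:H1→d1:- -> H1
  add 16.113.128.0/17 -> H3 at depth 17
  lookup 14.202.155.147: bits 000 walk d0:H1→d1:-→d2:-→d3:- -> H1
  add 16.113.226.0/23 -> H1 at depth 23
  lookup 16.0.97.6: bits 000100000 walk d0:H1→d1:-→d2:-→d3:-→d4:-→d5:-→d6:-→d7:-→d8:H1→d9:H3 -> H3
  add 168.0.0.0/5 -> H3 at depth 5

== LOOKUPS ==
["H3","no-route","H3","H3","H3","H3","H2","H0","H2","H1","H1","H1","H3"]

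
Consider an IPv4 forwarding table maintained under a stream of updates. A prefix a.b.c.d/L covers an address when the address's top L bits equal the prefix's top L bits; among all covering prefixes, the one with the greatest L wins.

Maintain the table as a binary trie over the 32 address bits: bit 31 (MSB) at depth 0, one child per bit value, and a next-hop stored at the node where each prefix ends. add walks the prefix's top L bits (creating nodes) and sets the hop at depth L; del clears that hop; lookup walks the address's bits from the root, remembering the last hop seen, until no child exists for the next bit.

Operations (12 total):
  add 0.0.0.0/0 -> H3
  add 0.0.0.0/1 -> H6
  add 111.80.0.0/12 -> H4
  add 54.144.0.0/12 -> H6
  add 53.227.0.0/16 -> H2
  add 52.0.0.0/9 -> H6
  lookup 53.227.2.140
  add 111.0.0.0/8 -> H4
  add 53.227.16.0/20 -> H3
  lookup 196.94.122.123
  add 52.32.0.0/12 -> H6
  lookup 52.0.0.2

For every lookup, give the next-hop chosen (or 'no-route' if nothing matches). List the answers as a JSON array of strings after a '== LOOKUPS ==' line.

Apply in order:
  + 0.0.0.0/0 (H3) depth=0
  + 0.0.0.0/1 (H6) depth=1
  + 111.80.0.0/12 (H4) depth=12
  + 54.144.0.0/12 (H6) depth=12
  + 53.227.0.0/16 (H2) depth=16
  + 52.0.0.0/9 (H6) depth=9
  Q 53.227.2.140: descend 0011010111100011 ; hops seen [H3,H6,H2] ; pick H2
  + 111.0.0.0/8 (H4) depth=8
  + 53.227.16.0/20 (H3) depth=20
  Q 196.94.122.123: descend ε ; hops seen [H3] ; pick H3
  + 52.32.0.0/12 (H6) depth=12
  Q 52.0.0.2: descend 0011010000 ; hops seen [H3,H6,H6] ; pick H6

== LOOKUPS ==
["H2","H3","H6"]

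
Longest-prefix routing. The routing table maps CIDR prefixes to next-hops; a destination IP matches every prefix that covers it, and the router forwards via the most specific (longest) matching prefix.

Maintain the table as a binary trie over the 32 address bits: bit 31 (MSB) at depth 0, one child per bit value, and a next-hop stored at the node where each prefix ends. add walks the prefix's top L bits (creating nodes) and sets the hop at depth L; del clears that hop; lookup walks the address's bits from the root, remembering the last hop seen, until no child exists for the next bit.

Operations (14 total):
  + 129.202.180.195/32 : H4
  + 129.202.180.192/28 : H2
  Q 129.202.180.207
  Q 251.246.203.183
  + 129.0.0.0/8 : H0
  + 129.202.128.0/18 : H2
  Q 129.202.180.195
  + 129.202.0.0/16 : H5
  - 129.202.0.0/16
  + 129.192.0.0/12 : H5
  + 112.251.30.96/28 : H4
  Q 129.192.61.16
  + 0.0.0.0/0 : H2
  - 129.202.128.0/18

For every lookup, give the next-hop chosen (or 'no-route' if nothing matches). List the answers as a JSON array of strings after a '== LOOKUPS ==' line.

Trace:
  + 129.202.180.195/32 (H4) depth=32
  + 129.202.180.192/28 (H2) depth=28
  ? 129.202.180.207  path d0:-→d1:-→d2:-→d3:-→d4:-→d5:-→d6:-→d7:-→d8:-→d9:-→d10:-→d11:-→d12:-→d13:-→d14:-→d15:-→d16:-→d17:-→d18:-→d19:-→d20:-→d21:-→d22:-→d23:-→d24:-→d25:-→d26:-→d27:-→d28:H2  best=H2
  ? 251.246.203.183  path d0:-→d1:-  best=no-route
  + 129.0.0.0/8 (H0) depth=8
  + 129.202.128.0/18 (H2) depth=18
  ? 129.202.180.195  path d0:-→d1:-→d2:-→d3:-→d4:-→d5:-→d6:-→d7:-→d8:H0→d9:-→d10:-→d11:-→d12:-→d13:-→d14:-→d15:-→d16:-→d17:-→d18:H2→d19:-→d20:-→d21:-→d22:-→d23:-→d24:-→d25:-→d26:-→d27:-→d28:H2→d29:-→d30:-→d31:-→d32:H4  best=H4
  + 129.202.0.0/16 (H5) depth=16
  del 129.202.0.0/16 (clear depth 16)
  + 129.192.0.0/12 (H5) depth=12
  + 112.251.30.96/28 (H4) depth=28
  ? 129.192.61.16  path d0:-→d1:-→d2:-→d3:-→d4:-→d5:-→d6:-→d7:-→d8:H0→d9:-→d10:-→d11:-→d12:H5  best=H5
  + 0.0.0.0/0 (H2) depth=0
  del 129.202.128.0/18 (clear depth 18)

== LOOKUPS ==
["H2","no-route","H4","H5"]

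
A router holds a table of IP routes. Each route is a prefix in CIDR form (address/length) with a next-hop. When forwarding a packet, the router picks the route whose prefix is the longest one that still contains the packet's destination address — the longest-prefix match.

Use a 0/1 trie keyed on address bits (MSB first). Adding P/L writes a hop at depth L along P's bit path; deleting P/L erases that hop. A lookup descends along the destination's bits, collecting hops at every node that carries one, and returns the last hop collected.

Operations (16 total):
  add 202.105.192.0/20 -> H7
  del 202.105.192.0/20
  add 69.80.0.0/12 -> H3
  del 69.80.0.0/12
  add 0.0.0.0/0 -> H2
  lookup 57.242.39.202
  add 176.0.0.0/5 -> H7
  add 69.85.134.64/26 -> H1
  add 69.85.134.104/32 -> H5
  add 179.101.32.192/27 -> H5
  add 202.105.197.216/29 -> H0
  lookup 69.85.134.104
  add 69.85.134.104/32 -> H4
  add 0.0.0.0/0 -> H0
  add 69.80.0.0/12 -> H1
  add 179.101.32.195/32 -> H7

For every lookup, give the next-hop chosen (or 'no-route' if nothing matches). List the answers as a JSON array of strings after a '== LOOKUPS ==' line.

Process each operation:
  + 202.105.192.0/20 (H7) depth=20
  - 202.105.192.0/20 clear@20
  + 69.80.0.0/12 (H3) depth=12
  - 69.80.0.0/12 clear@12
  + 0.0.0.0/0 (H2) depth=0
  ? 57.242.39.202  path d0:H2→d1:-  best=H2
  + 176.0.0.0/5 (H7) depth=5
  + 69.85.134.64/26 (H1) depth=26
  + 69.85.134.104/32 (H5) depth=32
  + 179.101.32.192/27 (H5) depth=27
  + 202.105.197.216/29 (H0) depth=29
  ? 69.85.134.104  path d0:H2→d1:-→d2:-→d3:-→d4:-→d5:-→d6:-→d7:-→d8:-→d9:-→d10:-→d11:-→d12:-→d13:-→d14:-→d15:-→d16:-→d17:-→d18:-→d19:-→d20:-→d21:-→d22:-→d23:-→d24:-→d25:-→d26:H1→d27:-→d28:-→d29:-→d30:-→d31:-→d32:H5  best=H5
  + 69.85.134.104/32 (H4) depth=32
  + 0.0.0.0/0 (H0) depth=0
  + 69.80.0.0/12 (H1) depth=12
  + 179.101.32.195/32 (H7) depth=32

== LOOKUPS ==
["H2","H5"]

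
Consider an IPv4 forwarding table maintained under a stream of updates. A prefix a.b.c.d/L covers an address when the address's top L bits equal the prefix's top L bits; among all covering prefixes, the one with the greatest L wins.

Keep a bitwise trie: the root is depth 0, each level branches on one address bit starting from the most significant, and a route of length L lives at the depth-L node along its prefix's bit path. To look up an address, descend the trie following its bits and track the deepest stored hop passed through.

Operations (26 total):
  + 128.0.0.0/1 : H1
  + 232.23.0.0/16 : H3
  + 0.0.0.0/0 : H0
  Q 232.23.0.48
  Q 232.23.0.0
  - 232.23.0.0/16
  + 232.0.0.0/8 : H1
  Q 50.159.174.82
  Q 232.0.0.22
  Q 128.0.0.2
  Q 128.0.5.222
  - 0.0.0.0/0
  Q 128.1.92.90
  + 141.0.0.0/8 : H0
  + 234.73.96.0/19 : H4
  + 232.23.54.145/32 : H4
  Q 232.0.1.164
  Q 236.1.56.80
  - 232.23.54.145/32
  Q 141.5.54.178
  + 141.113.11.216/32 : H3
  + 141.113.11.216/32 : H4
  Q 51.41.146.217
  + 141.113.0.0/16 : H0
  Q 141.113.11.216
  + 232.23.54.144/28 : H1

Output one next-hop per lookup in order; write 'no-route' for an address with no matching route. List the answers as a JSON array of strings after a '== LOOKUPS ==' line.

Trace:
  add 128.0.0.0/1 -> H1 at depth 1
  add 232.23.0.0/16 -> H3 at depth 16
  add 0.0.0.0/0 -> H0 at depth 0
  ? 232.23.0.48  path d0:H0→d1:H1→d2:-→d3:-→d4:-→d5:-→d6:-→d7:-→d8:-→d9:-→d10:-→d11:-→d12:-→d13:-→d14:-→d15:-→d16:H3  best=H3
  ? 232.23.0.0  path d0:H0→d1:H1→d2:-→d3:-→d4:-→d5:-→d6:-→d7:-→d8:-→d9:-→d10:-→d11:-→d12:-→d13:-→d14:-→d15:-→d16:H3  best=H3
  - 232.23.0.0/16 clear@16
  add 232.0.0.0/8 -> H1 at depth 8
  ? 50.159.174.82  path d0:H0  best=H0
  ? 232.0.0.22  path d0:H0→d1:H1→d2:-→d3:-→d4:-→d5:-→d6:-→d7:-→d8:H1→d9:-→d10:-→d11:-  best=H1
  ? 128.0.0.2  path d0:H0→d1:H1  best=H1
  ? 128.0.5.222  path d0:H0→d1:H1  best=H1
  - 0.0.0.0/0 clear@0
  ? 128.1.92.90  path d0:-→d1:H1  best=H1
  add 141.0.0.0/8 -> H0 at depth 8
  add 234.73.96.0/19 -> H4 at depth 19
  add 232.23.54.145/32 -> H4 at depth 32
  ? 232.0.1.164  path d0:-→d1:H1→d2:-→d3:-→d4:-→d5:-→d6:-→d7:-→d8:H1→d9:-→d10:-→d11:-  best=H1
  ? 236.1.56.80  path d0:-→d1:H1→d2:-→d3:-→d4:-→d5:-  best=H1
  - 232.23.54.145/32 clear@32
  ? 141.5.54.178  path d0:-→d1:H1→d2:-→d3:-→d4:-→d5:-→d6:-→d7:-→d8:H0  best=H0
  add 141.113.11.216/32 -> H3 at depth 32
  add 141.113.11.216/32 -> H4 at depth 32
  ? 51.41.146.217  path d0:-  best=no-route
  add 141.113.0.0/16 -> H0 at depth 16
  ? 141.113.11.216  path d0:-→d1:H1→d2:-→d3:-→d4:-→d5:-→d6:-→d7:-→d8:H0→d9:-→d10:-→d11:-→d12:-→d13:-→d14:-→d15:-→d16:H0→d17:-→d18:-→d19:-→d20:-→d21:-→d22:-→d23:-→d24:-→d25:-→d26:-→d27:-→d28:-→d29:-→d30:-→d31:-→d32:H4  best=H4
  add 232.23.54.144/28 -> H1 at depth 28

== LOOKUPS ==
["H3","H3","H0","H1","H1","H1","H1","H1","H1","H0","no-route","H4"]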